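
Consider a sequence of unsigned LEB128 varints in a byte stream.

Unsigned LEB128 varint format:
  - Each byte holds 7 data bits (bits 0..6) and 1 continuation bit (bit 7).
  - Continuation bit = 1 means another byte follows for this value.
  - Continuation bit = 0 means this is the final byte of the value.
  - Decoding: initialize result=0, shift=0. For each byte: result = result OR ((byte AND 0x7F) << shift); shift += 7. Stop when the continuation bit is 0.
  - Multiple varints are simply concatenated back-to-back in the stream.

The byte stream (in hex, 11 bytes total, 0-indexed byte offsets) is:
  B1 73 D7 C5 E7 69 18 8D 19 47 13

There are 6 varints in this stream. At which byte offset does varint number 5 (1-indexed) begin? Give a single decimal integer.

  byte[0]=0xB1 cont=1 payload=0x31=49: acc |= 49<<0 -> acc=49 shift=7
  byte[1]=0x73 cont=0 payload=0x73=115: acc |= 115<<7 -> acc=14769 shift=14 [end]
Varint 1: bytes[0:2] = B1 73 -> value 14769 (2 byte(s))
  byte[2]=0xD7 cont=1 payload=0x57=87: acc |= 87<<0 -> acc=87 shift=7
  byte[3]=0xC5 cont=1 payload=0x45=69: acc |= 69<<7 -> acc=8919 shift=14
  byte[4]=0xE7 cont=1 payload=0x67=103: acc |= 103<<14 -> acc=1696471 shift=21
  byte[5]=0x69 cont=0 payload=0x69=105: acc |= 105<<21 -> acc=221897431 shift=28 [end]
Varint 2: bytes[2:6] = D7 C5 E7 69 -> value 221897431 (4 byte(s))
  byte[6]=0x18 cont=0 payload=0x18=24: acc |= 24<<0 -> acc=24 shift=7 [end]
Varint 3: bytes[6:7] = 18 -> value 24 (1 byte(s))
  byte[7]=0x8D cont=1 payload=0x0D=13: acc |= 13<<0 -> acc=13 shift=7
  byte[8]=0x19 cont=0 payload=0x19=25: acc |= 25<<7 -> acc=3213 shift=14 [end]
Varint 4: bytes[7:9] = 8D 19 -> value 3213 (2 byte(s))
  byte[9]=0x47 cont=0 payload=0x47=71: acc |= 71<<0 -> acc=71 shift=7 [end]
Varint 5: bytes[9:10] = 47 -> value 71 (1 byte(s))
  byte[10]=0x13 cont=0 payload=0x13=19: acc |= 19<<0 -> acc=19 shift=7 [end]
Varint 6: bytes[10:11] = 13 -> value 19 (1 byte(s))

Answer: 9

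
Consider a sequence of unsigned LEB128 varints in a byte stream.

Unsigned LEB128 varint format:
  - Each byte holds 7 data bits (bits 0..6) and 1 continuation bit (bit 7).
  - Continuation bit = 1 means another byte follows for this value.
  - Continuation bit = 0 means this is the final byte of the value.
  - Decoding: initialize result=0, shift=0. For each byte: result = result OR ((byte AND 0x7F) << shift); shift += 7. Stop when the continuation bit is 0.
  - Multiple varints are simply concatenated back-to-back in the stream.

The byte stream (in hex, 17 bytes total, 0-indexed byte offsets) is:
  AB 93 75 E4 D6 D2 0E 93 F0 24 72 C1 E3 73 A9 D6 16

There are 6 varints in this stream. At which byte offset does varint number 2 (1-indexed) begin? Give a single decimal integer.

  byte[0]=0xAB cont=1 payload=0x2B=43: acc |= 43<<0 -> acc=43 shift=7
  byte[1]=0x93 cont=1 payload=0x13=19: acc |= 19<<7 -> acc=2475 shift=14
  byte[2]=0x75 cont=0 payload=0x75=117: acc |= 117<<14 -> acc=1919403 shift=21 [end]
Varint 1: bytes[0:3] = AB 93 75 -> value 1919403 (3 byte(s))
  byte[3]=0xE4 cont=1 payload=0x64=100: acc |= 100<<0 -> acc=100 shift=7
  byte[4]=0xD6 cont=1 payload=0x56=86: acc |= 86<<7 -> acc=11108 shift=14
  byte[5]=0xD2 cont=1 payload=0x52=82: acc |= 82<<14 -> acc=1354596 shift=21
  byte[6]=0x0E cont=0 payload=0x0E=14: acc |= 14<<21 -> acc=30714724 shift=28 [end]
Varint 2: bytes[3:7] = E4 D6 D2 0E -> value 30714724 (4 byte(s))
  byte[7]=0x93 cont=1 payload=0x13=19: acc |= 19<<0 -> acc=19 shift=7
  byte[8]=0xF0 cont=1 payload=0x70=112: acc |= 112<<7 -> acc=14355 shift=14
  byte[9]=0x24 cont=0 payload=0x24=36: acc |= 36<<14 -> acc=604179 shift=21 [end]
Varint 3: bytes[7:10] = 93 F0 24 -> value 604179 (3 byte(s))
  byte[10]=0x72 cont=0 payload=0x72=114: acc |= 114<<0 -> acc=114 shift=7 [end]
Varint 4: bytes[10:11] = 72 -> value 114 (1 byte(s))
  byte[11]=0xC1 cont=1 payload=0x41=65: acc |= 65<<0 -> acc=65 shift=7
  byte[12]=0xE3 cont=1 payload=0x63=99: acc |= 99<<7 -> acc=12737 shift=14
  byte[13]=0x73 cont=0 payload=0x73=115: acc |= 115<<14 -> acc=1896897 shift=21 [end]
Varint 5: bytes[11:14] = C1 E3 73 -> value 1896897 (3 byte(s))
  byte[14]=0xA9 cont=1 payload=0x29=41: acc |= 41<<0 -> acc=41 shift=7
  byte[15]=0xD6 cont=1 payload=0x56=86: acc |= 86<<7 -> acc=11049 shift=14
  byte[16]=0x16 cont=0 payload=0x16=22: acc |= 22<<14 -> acc=371497 shift=21 [end]
Varint 6: bytes[14:17] = A9 D6 16 -> value 371497 (3 byte(s))

Answer: 3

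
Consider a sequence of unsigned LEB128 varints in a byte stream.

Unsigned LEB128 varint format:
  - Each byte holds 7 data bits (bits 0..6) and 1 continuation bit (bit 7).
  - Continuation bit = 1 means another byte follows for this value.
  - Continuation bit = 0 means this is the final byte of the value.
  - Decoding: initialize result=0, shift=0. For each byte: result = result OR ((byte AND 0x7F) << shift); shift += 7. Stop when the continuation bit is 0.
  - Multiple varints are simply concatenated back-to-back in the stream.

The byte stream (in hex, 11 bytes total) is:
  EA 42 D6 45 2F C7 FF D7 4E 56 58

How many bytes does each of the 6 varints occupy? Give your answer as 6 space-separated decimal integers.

Answer: 2 2 1 4 1 1

Derivation:
  byte[0]=0xEA cont=1 payload=0x6A=106: acc |= 106<<0 -> acc=106 shift=7
  byte[1]=0x42 cont=0 payload=0x42=66: acc |= 66<<7 -> acc=8554 shift=14 [end]
Varint 1: bytes[0:2] = EA 42 -> value 8554 (2 byte(s))
  byte[2]=0xD6 cont=1 payload=0x56=86: acc |= 86<<0 -> acc=86 shift=7
  byte[3]=0x45 cont=0 payload=0x45=69: acc |= 69<<7 -> acc=8918 shift=14 [end]
Varint 2: bytes[2:4] = D6 45 -> value 8918 (2 byte(s))
  byte[4]=0x2F cont=0 payload=0x2F=47: acc |= 47<<0 -> acc=47 shift=7 [end]
Varint 3: bytes[4:5] = 2F -> value 47 (1 byte(s))
  byte[5]=0xC7 cont=1 payload=0x47=71: acc |= 71<<0 -> acc=71 shift=7
  byte[6]=0xFF cont=1 payload=0x7F=127: acc |= 127<<7 -> acc=16327 shift=14
  byte[7]=0xD7 cont=1 payload=0x57=87: acc |= 87<<14 -> acc=1441735 shift=21
  byte[8]=0x4E cont=0 payload=0x4E=78: acc |= 78<<21 -> acc=165019591 shift=28 [end]
Varint 4: bytes[5:9] = C7 FF D7 4E -> value 165019591 (4 byte(s))
  byte[9]=0x56 cont=0 payload=0x56=86: acc |= 86<<0 -> acc=86 shift=7 [end]
Varint 5: bytes[9:10] = 56 -> value 86 (1 byte(s))
  byte[10]=0x58 cont=0 payload=0x58=88: acc |= 88<<0 -> acc=88 shift=7 [end]
Varint 6: bytes[10:11] = 58 -> value 88 (1 byte(s))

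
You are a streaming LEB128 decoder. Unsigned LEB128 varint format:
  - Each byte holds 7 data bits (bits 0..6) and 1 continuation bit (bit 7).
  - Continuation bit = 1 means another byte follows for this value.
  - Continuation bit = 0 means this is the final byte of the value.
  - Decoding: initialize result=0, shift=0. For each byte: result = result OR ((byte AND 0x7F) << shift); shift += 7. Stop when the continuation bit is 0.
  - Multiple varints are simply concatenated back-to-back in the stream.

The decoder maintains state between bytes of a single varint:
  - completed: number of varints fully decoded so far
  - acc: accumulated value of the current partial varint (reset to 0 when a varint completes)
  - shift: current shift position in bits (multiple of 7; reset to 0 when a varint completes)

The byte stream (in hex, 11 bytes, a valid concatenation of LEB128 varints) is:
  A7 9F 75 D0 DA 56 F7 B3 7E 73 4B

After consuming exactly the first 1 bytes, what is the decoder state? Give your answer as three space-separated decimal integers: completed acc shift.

byte[0]=0xA7 cont=1 payload=0x27: acc |= 39<<0 -> completed=0 acc=39 shift=7

Answer: 0 39 7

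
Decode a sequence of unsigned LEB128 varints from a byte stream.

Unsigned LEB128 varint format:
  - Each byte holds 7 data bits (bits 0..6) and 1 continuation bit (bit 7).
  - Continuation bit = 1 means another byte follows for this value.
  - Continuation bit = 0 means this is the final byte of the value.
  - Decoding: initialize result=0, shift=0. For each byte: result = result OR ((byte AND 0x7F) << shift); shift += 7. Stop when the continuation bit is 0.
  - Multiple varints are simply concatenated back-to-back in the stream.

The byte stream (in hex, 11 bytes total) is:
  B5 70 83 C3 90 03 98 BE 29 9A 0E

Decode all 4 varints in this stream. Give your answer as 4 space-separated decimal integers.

  byte[0]=0xB5 cont=1 payload=0x35=53: acc |= 53<<0 -> acc=53 shift=7
  byte[1]=0x70 cont=0 payload=0x70=112: acc |= 112<<7 -> acc=14389 shift=14 [end]
Varint 1: bytes[0:2] = B5 70 -> value 14389 (2 byte(s))
  byte[2]=0x83 cont=1 payload=0x03=3: acc |= 3<<0 -> acc=3 shift=7
  byte[3]=0xC3 cont=1 payload=0x43=67: acc |= 67<<7 -> acc=8579 shift=14
  byte[4]=0x90 cont=1 payload=0x10=16: acc |= 16<<14 -> acc=270723 shift=21
  byte[5]=0x03 cont=0 payload=0x03=3: acc |= 3<<21 -> acc=6562179 shift=28 [end]
Varint 2: bytes[2:6] = 83 C3 90 03 -> value 6562179 (4 byte(s))
  byte[6]=0x98 cont=1 payload=0x18=24: acc |= 24<<0 -> acc=24 shift=7
  byte[7]=0xBE cont=1 payload=0x3E=62: acc |= 62<<7 -> acc=7960 shift=14
  byte[8]=0x29 cont=0 payload=0x29=41: acc |= 41<<14 -> acc=679704 shift=21 [end]
Varint 3: bytes[6:9] = 98 BE 29 -> value 679704 (3 byte(s))
  byte[9]=0x9A cont=1 payload=0x1A=26: acc |= 26<<0 -> acc=26 shift=7
  byte[10]=0x0E cont=0 payload=0x0E=14: acc |= 14<<7 -> acc=1818 shift=14 [end]
Varint 4: bytes[9:11] = 9A 0E -> value 1818 (2 byte(s))

Answer: 14389 6562179 679704 1818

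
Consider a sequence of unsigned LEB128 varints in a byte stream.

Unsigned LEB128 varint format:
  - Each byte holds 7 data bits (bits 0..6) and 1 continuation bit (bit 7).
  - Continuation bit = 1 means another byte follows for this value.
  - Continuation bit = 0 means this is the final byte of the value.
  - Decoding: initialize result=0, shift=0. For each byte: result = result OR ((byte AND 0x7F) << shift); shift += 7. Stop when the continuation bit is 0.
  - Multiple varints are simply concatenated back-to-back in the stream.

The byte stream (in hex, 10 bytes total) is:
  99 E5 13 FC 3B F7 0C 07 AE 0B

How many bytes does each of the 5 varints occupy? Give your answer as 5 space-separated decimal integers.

Answer: 3 2 2 1 2

Derivation:
  byte[0]=0x99 cont=1 payload=0x19=25: acc |= 25<<0 -> acc=25 shift=7
  byte[1]=0xE5 cont=1 payload=0x65=101: acc |= 101<<7 -> acc=12953 shift=14
  byte[2]=0x13 cont=0 payload=0x13=19: acc |= 19<<14 -> acc=324249 shift=21 [end]
Varint 1: bytes[0:3] = 99 E5 13 -> value 324249 (3 byte(s))
  byte[3]=0xFC cont=1 payload=0x7C=124: acc |= 124<<0 -> acc=124 shift=7
  byte[4]=0x3B cont=0 payload=0x3B=59: acc |= 59<<7 -> acc=7676 shift=14 [end]
Varint 2: bytes[3:5] = FC 3B -> value 7676 (2 byte(s))
  byte[5]=0xF7 cont=1 payload=0x77=119: acc |= 119<<0 -> acc=119 shift=7
  byte[6]=0x0C cont=0 payload=0x0C=12: acc |= 12<<7 -> acc=1655 shift=14 [end]
Varint 3: bytes[5:7] = F7 0C -> value 1655 (2 byte(s))
  byte[7]=0x07 cont=0 payload=0x07=7: acc |= 7<<0 -> acc=7 shift=7 [end]
Varint 4: bytes[7:8] = 07 -> value 7 (1 byte(s))
  byte[8]=0xAE cont=1 payload=0x2E=46: acc |= 46<<0 -> acc=46 shift=7
  byte[9]=0x0B cont=0 payload=0x0B=11: acc |= 11<<7 -> acc=1454 shift=14 [end]
Varint 5: bytes[8:10] = AE 0B -> value 1454 (2 byte(s))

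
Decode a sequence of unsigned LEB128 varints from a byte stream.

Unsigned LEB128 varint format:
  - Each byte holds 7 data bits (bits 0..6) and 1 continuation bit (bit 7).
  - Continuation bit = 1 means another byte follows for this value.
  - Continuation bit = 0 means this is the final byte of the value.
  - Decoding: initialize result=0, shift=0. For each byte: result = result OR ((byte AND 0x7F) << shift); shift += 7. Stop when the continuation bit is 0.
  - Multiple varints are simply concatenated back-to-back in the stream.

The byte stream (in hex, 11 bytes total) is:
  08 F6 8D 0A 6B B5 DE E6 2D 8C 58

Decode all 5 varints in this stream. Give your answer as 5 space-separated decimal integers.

  byte[0]=0x08 cont=0 payload=0x08=8: acc |= 8<<0 -> acc=8 shift=7 [end]
Varint 1: bytes[0:1] = 08 -> value 8 (1 byte(s))
  byte[1]=0xF6 cont=1 payload=0x76=118: acc |= 118<<0 -> acc=118 shift=7
  byte[2]=0x8D cont=1 payload=0x0D=13: acc |= 13<<7 -> acc=1782 shift=14
  byte[3]=0x0A cont=0 payload=0x0A=10: acc |= 10<<14 -> acc=165622 shift=21 [end]
Varint 2: bytes[1:4] = F6 8D 0A -> value 165622 (3 byte(s))
  byte[4]=0x6B cont=0 payload=0x6B=107: acc |= 107<<0 -> acc=107 shift=7 [end]
Varint 3: bytes[4:5] = 6B -> value 107 (1 byte(s))
  byte[5]=0xB5 cont=1 payload=0x35=53: acc |= 53<<0 -> acc=53 shift=7
  byte[6]=0xDE cont=1 payload=0x5E=94: acc |= 94<<7 -> acc=12085 shift=14
  byte[7]=0xE6 cont=1 payload=0x66=102: acc |= 102<<14 -> acc=1683253 shift=21
  byte[8]=0x2D cont=0 payload=0x2D=45: acc |= 45<<21 -> acc=96055093 shift=28 [end]
Varint 4: bytes[5:9] = B5 DE E6 2D -> value 96055093 (4 byte(s))
  byte[9]=0x8C cont=1 payload=0x0C=12: acc |= 12<<0 -> acc=12 shift=7
  byte[10]=0x58 cont=0 payload=0x58=88: acc |= 88<<7 -> acc=11276 shift=14 [end]
Varint 5: bytes[9:11] = 8C 58 -> value 11276 (2 byte(s))

Answer: 8 165622 107 96055093 11276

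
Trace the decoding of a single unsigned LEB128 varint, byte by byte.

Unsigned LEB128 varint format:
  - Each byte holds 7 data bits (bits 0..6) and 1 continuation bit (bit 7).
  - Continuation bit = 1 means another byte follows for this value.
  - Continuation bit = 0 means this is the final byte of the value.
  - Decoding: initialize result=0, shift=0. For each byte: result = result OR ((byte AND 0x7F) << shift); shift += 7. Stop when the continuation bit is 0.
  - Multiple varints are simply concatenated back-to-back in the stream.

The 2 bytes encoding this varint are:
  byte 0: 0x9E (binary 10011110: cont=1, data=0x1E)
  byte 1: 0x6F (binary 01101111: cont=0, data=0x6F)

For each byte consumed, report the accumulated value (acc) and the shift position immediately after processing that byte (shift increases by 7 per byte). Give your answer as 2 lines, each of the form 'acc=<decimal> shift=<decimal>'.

byte 0=0x9E: payload=0x1E=30, contrib = 30<<0 = 30; acc -> 30, shift -> 7
byte 1=0x6F: payload=0x6F=111, contrib = 111<<7 = 14208; acc -> 14238, shift -> 14

Answer: acc=30 shift=7
acc=14238 shift=14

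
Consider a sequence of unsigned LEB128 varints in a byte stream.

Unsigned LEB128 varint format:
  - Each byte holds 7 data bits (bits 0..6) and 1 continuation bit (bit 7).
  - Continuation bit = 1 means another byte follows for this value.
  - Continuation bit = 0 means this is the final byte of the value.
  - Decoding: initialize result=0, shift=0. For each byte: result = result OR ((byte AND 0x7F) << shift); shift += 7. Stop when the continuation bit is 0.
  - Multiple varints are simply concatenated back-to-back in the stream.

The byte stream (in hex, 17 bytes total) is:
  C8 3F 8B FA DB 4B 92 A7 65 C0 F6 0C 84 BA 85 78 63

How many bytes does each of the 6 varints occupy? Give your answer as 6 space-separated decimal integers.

Answer: 2 4 3 3 4 1

Derivation:
  byte[0]=0xC8 cont=1 payload=0x48=72: acc |= 72<<0 -> acc=72 shift=7
  byte[1]=0x3F cont=0 payload=0x3F=63: acc |= 63<<7 -> acc=8136 shift=14 [end]
Varint 1: bytes[0:2] = C8 3F -> value 8136 (2 byte(s))
  byte[2]=0x8B cont=1 payload=0x0B=11: acc |= 11<<0 -> acc=11 shift=7
  byte[3]=0xFA cont=1 payload=0x7A=122: acc |= 122<<7 -> acc=15627 shift=14
  byte[4]=0xDB cont=1 payload=0x5B=91: acc |= 91<<14 -> acc=1506571 shift=21
  byte[5]=0x4B cont=0 payload=0x4B=75: acc |= 75<<21 -> acc=158792971 shift=28 [end]
Varint 2: bytes[2:6] = 8B FA DB 4B -> value 158792971 (4 byte(s))
  byte[6]=0x92 cont=1 payload=0x12=18: acc |= 18<<0 -> acc=18 shift=7
  byte[7]=0xA7 cont=1 payload=0x27=39: acc |= 39<<7 -> acc=5010 shift=14
  byte[8]=0x65 cont=0 payload=0x65=101: acc |= 101<<14 -> acc=1659794 shift=21 [end]
Varint 3: bytes[6:9] = 92 A7 65 -> value 1659794 (3 byte(s))
  byte[9]=0xC0 cont=1 payload=0x40=64: acc |= 64<<0 -> acc=64 shift=7
  byte[10]=0xF6 cont=1 payload=0x76=118: acc |= 118<<7 -> acc=15168 shift=14
  byte[11]=0x0C cont=0 payload=0x0C=12: acc |= 12<<14 -> acc=211776 shift=21 [end]
Varint 4: bytes[9:12] = C0 F6 0C -> value 211776 (3 byte(s))
  byte[12]=0x84 cont=1 payload=0x04=4: acc |= 4<<0 -> acc=4 shift=7
  byte[13]=0xBA cont=1 payload=0x3A=58: acc |= 58<<7 -> acc=7428 shift=14
  byte[14]=0x85 cont=1 payload=0x05=5: acc |= 5<<14 -> acc=89348 shift=21
  byte[15]=0x78 cont=0 payload=0x78=120: acc |= 120<<21 -> acc=251747588 shift=28 [end]
Varint 5: bytes[12:16] = 84 BA 85 78 -> value 251747588 (4 byte(s))
  byte[16]=0x63 cont=0 payload=0x63=99: acc |= 99<<0 -> acc=99 shift=7 [end]
Varint 6: bytes[16:17] = 63 -> value 99 (1 byte(s))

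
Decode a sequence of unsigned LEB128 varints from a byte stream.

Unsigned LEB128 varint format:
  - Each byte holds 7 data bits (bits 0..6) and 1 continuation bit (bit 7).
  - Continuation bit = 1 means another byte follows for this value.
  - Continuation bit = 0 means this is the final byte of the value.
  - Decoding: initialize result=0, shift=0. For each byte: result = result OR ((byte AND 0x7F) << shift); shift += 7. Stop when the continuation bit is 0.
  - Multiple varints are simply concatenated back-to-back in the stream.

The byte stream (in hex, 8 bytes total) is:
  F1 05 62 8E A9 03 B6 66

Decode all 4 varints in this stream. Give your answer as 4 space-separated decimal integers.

Answer: 753 98 54414 13110

Derivation:
  byte[0]=0xF1 cont=1 payload=0x71=113: acc |= 113<<0 -> acc=113 shift=7
  byte[1]=0x05 cont=0 payload=0x05=5: acc |= 5<<7 -> acc=753 shift=14 [end]
Varint 1: bytes[0:2] = F1 05 -> value 753 (2 byte(s))
  byte[2]=0x62 cont=0 payload=0x62=98: acc |= 98<<0 -> acc=98 shift=7 [end]
Varint 2: bytes[2:3] = 62 -> value 98 (1 byte(s))
  byte[3]=0x8E cont=1 payload=0x0E=14: acc |= 14<<0 -> acc=14 shift=7
  byte[4]=0xA9 cont=1 payload=0x29=41: acc |= 41<<7 -> acc=5262 shift=14
  byte[5]=0x03 cont=0 payload=0x03=3: acc |= 3<<14 -> acc=54414 shift=21 [end]
Varint 3: bytes[3:6] = 8E A9 03 -> value 54414 (3 byte(s))
  byte[6]=0xB6 cont=1 payload=0x36=54: acc |= 54<<0 -> acc=54 shift=7
  byte[7]=0x66 cont=0 payload=0x66=102: acc |= 102<<7 -> acc=13110 shift=14 [end]
Varint 4: bytes[6:8] = B6 66 -> value 13110 (2 byte(s))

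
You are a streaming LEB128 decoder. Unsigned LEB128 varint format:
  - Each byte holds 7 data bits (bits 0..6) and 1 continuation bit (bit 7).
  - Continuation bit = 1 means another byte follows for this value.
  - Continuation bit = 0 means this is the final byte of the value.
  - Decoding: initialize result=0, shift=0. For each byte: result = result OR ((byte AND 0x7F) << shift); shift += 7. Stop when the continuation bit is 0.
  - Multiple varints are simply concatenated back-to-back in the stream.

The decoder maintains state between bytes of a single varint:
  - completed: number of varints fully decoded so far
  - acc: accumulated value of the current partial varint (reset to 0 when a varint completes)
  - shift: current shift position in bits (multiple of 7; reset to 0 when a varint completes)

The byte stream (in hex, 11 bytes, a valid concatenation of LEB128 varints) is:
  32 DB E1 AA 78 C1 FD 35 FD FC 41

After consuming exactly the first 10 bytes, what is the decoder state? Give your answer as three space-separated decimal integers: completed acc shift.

byte[0]=0x32 cont=0 payload=0x32: varint #1 complete (value=50); reset -> completed=1 acc=0 shift=0
byte[1]=0xDB cont=1 payload=0x5B: acc |= 91<<0 -> completed=1 acc=91 shift=7
byte[2]=0xE1 cont=1 payload=0x61: acc |= 97<<7 -> completed=1 acc=12507 shift=14
byte[3]=0xAA cont=1 payload=0x2A: acc |= 42<<14 -> completed=1 acc=700635 shift=21
byte[4]=0x78 cont=0 payload=0x78: varint #2 complete (value=252358875); reset -> completed=2 acc=0 shift=0
byte[5]=0xC1 cont=1 payload=0x41: acc |= 65<<0 -> completed=2 acc=65 shift=7
byte[6]=0xFD cont=1 payload=0x7D: acc |= 125<<7 -> completed=2 acc=16065 shift=14
byte[7]=0x35 cont=0 payload=0x35: varint #3 complete (value=884417); reset -> completed=3 acc=0 shift=0
byte[8]=0xFD cont=1 payload=0x7D: acc |= 125<<0 -> completed=3 acc=125 shift=7
byte[9]=0xFC cont=1 payload=0x7C: acc |= 124<<7 -> completed=3 acc=15997 shift=14

Answer: 3 15997 14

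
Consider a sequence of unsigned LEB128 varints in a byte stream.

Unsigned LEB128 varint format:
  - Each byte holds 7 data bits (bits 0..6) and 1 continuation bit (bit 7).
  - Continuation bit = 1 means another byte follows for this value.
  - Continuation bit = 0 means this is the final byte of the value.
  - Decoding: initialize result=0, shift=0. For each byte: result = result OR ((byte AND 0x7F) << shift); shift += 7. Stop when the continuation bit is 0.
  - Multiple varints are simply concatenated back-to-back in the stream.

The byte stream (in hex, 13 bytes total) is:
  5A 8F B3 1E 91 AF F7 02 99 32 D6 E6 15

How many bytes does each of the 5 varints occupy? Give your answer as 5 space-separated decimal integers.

Answer: 1 3 4 2 3

Derivation:
  byte[0]=0x5A cont=0 payload=0x5A=90: acc |= 90<<0 -> acc=90 shift=7 [end]
Varint 1: bytes[0:1] = 5A -> value 90 (1 byte(s))
  byte[1]=0x8F cont=1 payload=0x0F=15: acc |= 15<<0 -> acc=15 shift=7
  byte[2]=0xB3 cont=1 payload=0x33=51: acc |= 51<<7 -> acc=6543 shift=14
  byte[3]=0x1E cont=0 payload=0x1E=30: acc |= 30<<14 -> acc=498063 shift=21 [end]
Varint 2: bytes[1:4] = 8F B3 1E -> value 498063 (3 byte(s))
  byte[4]=0x91 cont=1 payload=0x11=17: acc |= 17<<0 -> acc=17 shift=7
  byte[5]=0xAF cont=1 payload=0x2F=47: acc |= 47<<7 -> acc=6033 shift=14
  byte[6]=0xF7 cont=1 payload=0x77=119: acc |= 119<<14 -> acc=1955729 shift=21
  byte[7]=0x02 cont=0 payload=0x02=2: acc |= 2<<21 -> acc=6150033 shift=28 [end]
Varint 3: bytes[4:8] = 91 AF F7 02 -> value 6150033 (4 byte(s))
  byte[8]=0x99 cont=1 payload=0x19=25: acc |= 25<<0 -> acc=25 shift=7
  byte[9]=0x32 cont=0 payload=0x32=50: acc |= 50<<7 -> acc=6425 shift=14 [end]
Varint 4: bytes[8:10] = 99 32 -> value 6425 (2 byte(s))
  byte[10]=0xD6 cont=1 payload=0x56=86: acc |= 86<<0 -> acc=86 shift=7
  byte[11]=0xE6 cont=1 payload=0x66=102: acc |= 102<<7 -> acc=13142 shift=14
  byte[12]=0x15 cont=0 payload=0x15=21: acc |= 21<<14 -> acc=357206 shift=21 [end]
Varint 5: bytes[10:13] = D6 E6 15 -> value 357206 (3 byte(s))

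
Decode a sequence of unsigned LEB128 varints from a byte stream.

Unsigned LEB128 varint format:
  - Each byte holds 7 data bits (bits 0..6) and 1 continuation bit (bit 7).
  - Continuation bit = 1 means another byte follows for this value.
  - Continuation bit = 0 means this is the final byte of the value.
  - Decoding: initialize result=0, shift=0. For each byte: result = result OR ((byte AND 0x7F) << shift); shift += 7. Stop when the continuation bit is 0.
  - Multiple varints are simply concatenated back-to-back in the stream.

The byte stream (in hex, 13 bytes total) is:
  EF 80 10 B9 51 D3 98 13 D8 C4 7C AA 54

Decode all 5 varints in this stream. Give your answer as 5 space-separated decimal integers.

  byte[0]=0xEF cont=1 payload=0x6F=111: acc |= 111<<0 -> acc=111 shift=7
  byte[1]=0x80 cont=1 payload=0x00=0: acc |= 0<<7 -> acc=111 shift=14
  byte[2]=0x10 cont=0 payload=0x10=16: acc |= 16<<14 -> acc=262255 shift=21 [end]
Varint 1: bytes[0:3] = EF 80 10 -> value 262255 (3 byte(s))
  byte[3]=0xB9 cont=1 payload=0x39=57: acc |= 57<<0 -> acc=57 shift=7
  byte[4]=0x51 cont=0 payload=0x51=81: acc |= 81<<7 -> acc=10425 shift=14 [end]
Varint 2: bytes[3:5] = B9 51 -> value 10425 (2 byte(s))
  byte[5]=0xD3 cont=1 payload=0x53=83: acc |= 83<<0 -> acc=83 shift=7
  byte[6]=0x98 cont=1 payload=0x18=24: acc |= 24<<7 -> acc=3155 shift=14
  byte[7]=0x13 cont=0 payload=0x13=19: acc |= 19<<14 -> acc=314451 shift=21 [end]
Varint 3: bytes[5:8] = D3 98 13 -> value 314451 (3 byte(s))
  byte[8]=0xD8 cont=1 payload=0x58=88: acc |= 88<<0 -> acc=88 shift=7
  byte[9]=0xC4 cont=1 payload=0x44=68: acc |= 68<<7 -> acc=8792 shift=14
  byte[10]=0x7C cont=0 payload=0x7C=124: acc |= 124<<14 -> acc=2040408 shift=21 [end]
Varint 4: bytes[8:11] = D8 C4 7C -> value 2040408 (3 byte(s))
  byte[11]=0xAA cont=1 payload=0x2A=42: acc |= 42<<0 -> acc=42 shift=7
  byte[12]=0x54 cont=0 payload=0x54=84: acc |= 84<<7 -> acc=10794 shift=14 [end]
Varint 5: bytes[11:13] = AA 54 -> value 10794 (2 byte(s))

Answer: 262255 10425 314451 2040408 10794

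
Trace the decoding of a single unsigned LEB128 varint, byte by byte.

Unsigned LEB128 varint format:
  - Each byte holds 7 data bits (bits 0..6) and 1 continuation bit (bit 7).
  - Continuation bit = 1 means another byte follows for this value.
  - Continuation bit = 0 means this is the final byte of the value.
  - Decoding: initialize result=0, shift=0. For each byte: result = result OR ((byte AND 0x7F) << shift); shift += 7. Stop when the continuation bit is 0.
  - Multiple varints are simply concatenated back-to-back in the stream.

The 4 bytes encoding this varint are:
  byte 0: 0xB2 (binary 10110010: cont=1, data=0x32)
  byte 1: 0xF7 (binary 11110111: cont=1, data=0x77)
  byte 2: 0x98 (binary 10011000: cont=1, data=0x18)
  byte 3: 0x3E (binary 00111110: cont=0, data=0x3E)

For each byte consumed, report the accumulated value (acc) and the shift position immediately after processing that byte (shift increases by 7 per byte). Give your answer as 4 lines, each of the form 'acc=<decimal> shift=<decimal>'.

Answer: acc=50 shift=7
acc=15282 shift=14
acc=408498 shift=21
acc=130431922 shift=28

Derivation:
byte 0=0xB2: payload=0x32=50, contrib = 50<<0 = 50; acc -> 50, shift -> 7
byte 1=0xF7: payload=0x77=119, contrib = 119<<7 = 15232; acc -> 15282, shift -> 14
byte 2=0x98: payload=0x18=24, contrib = 24<<14 = 393216; acc -> 408498, shift -> 21
byte 3=0x3E: payload=0x3E=62, contrib = 62<<21 = 130023424; acc -> 130431922, shift -> 28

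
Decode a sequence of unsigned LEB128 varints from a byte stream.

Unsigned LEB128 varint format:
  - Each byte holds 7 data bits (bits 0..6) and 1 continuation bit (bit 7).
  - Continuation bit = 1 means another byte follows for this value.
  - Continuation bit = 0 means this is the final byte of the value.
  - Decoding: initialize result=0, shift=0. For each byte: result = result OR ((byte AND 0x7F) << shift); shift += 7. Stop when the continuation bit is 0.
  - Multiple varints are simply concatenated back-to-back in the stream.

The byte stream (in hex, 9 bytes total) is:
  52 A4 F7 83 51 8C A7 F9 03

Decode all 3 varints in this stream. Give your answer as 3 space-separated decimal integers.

Answer: 82 169933732 8278924

Derivation:
  byte[0]=0x52 cont=0 payload=0x52=82: acc |= 82<<0 -> acc=82 shift=7 [end]
Varint 1: bytes[0:1] = 52 -> value 82 (1 byte(s))
  byte[1]=0xA4 cont=1 payload=0x24=36: acc |= 36<<0 -> acc=36 shift=7
  byte[2]=0xF7 cont=1 payload=0x77=119: acc |= 119<<7 -> acc=15268 shift=14
  byte[3]=0x83 cont=1 payload=0x03=3: acc |= 3<<14 -> acc=64420 shift=21
  byte[4]=0x51 cont=0 payload=0x51=81: acc |= 81<<21 -> acc=169933732 shift=28 [end]
Varint 2: bytes[1:5] = A4 F7 83 51 -> value 169933732 (4 byte(s))
  byte[5]=0x8C cont=1 payload=0x0C=12: acc |= 12<<0 -> acc=12 shift=7
  byte[6]=0xA7 cont=1 payload=0x27=39: acc |= 39<<7 -> acc=5004 shift=14
  byte[7]=0xF9 cont=1 payload=0x79=121: acc |= 121<<14 -> acc=1987468 shift=21
  byte[8]=0x03 cont=0 payload=0x03=3: acc |= 3<<21 -> acc=8278924 shift=28 [end]
Varint 3: bytes[5:9] = 8C A7 F9 03 -> value 8278924 (4 byte(s))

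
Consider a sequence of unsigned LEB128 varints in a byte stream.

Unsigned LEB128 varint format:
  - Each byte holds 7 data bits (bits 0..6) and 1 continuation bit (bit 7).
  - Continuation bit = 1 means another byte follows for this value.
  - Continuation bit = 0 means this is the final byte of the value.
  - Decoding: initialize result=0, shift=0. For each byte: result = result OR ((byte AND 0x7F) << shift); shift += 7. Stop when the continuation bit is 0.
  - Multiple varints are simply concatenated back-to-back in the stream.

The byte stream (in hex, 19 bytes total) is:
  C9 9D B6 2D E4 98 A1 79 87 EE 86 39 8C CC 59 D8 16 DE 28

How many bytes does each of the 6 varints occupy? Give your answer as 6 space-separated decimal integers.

Answer: 4 4 4 3 2 2

Derivation:
  byte[0]=0xC9 cont=1 payload=0x49=73: acc |= 73<<0 -> acc=73 shift=7
  byte[1]=0x9D cont=1 payload=0x1D=29: acc |= 29<<7 -> acc=3785 shift=14
  byte[2]=0xB6 cont=1 payload=0x36=54: acc |= 54<<14 -> acc=888521 shift=21
  byte[3]=0x2D cont=0 payload=0x2D=45: acc |= 45<<21 -> acc=95260361 shift=28 [end]
Varint 1: bytes[0:4] = C9 9D B6 2D -> value 95260361 (4 byte(s))
  byte[4]=0xE4 cont=1 payload=0x64=100: acc |= 100<<0 -> acc=100 shift=7
  byte[5]=0x98 cont=1 payload=0x18=24: acc |= 24<<7 -> acc=3172 shift=14
  byte[6]=0xA1 cont=1 payload=0x21=33: acc |= 33<<14 -> acc=543844 shift=21
  byte[7]=0x79 cont=0 payload=0x79=121: acc |= 121<<21 -> acc=254299236 shift=28 [end]
Varint 2: bytes[4:8] = E4 98 A1 79 -> value 254299236 (4 byte(s))
  byte[8]=0x87 cont=1 payload=0x07=7: acc |= 7<<0 -> acc=7 shift=7
  byte[9]=0xEE cont=1 payload=0x6E=110: acc |= 110<<7 -> acc=14087 shift=14
  byte[10]=0x86 cont=1 payload=0x06=6: acc |= 6<<14 -> acc=112391 shift=21
  byte[11]=0x39 cont=0 payload=0x39=57: acc |= 57<<21 -> acc=119650055 shift=28 [end]
Varint 3: bytes[8:12] = 87 EE 86 39 -> value 119650055 (4 byte(s))
  byte[12]=0x8C cont=1 payload=0x0C=12: acc |= 12<<0 -> acc=12 shift=7
  byte[13]=0xCC cont=1 payload=0x4C=76: acc |= 76<<7 -> acc=9740 shift=14
  byte[14]=0x59 cont=0 payload=0x59=89: acc |= 89<<14 -> acc=1467916 shift=21 [end]
Varint 4: bytes[12:15] = 8C CC 59 -> value 1467916 (3 byte(s))
  byte[15]=0xD8 cont=1 payload=0x58=88: acc |= 88<<0 -> acc=88 shift=7
  byte[16]=0x16 cont=0 payload=0x16=22: acc |= 22<<7 -> acc=2904 shift=14 [end]
Varint 5: bytes[15:17] = D8 16 -> value 2904 (2 byte(s))
  byte[17]=0xDE cont=1 payload=0x5E=94: acc |= 94<<0 -> acc=94 shift=7
  byte[18]=0x28 cont=0 payload=0x28=40: acc |= 40<<7 -> acc=5214 shift=14 [end]
Varint 6: bytes[17:19] = DE 28 -> value 5214 (2 byte(s))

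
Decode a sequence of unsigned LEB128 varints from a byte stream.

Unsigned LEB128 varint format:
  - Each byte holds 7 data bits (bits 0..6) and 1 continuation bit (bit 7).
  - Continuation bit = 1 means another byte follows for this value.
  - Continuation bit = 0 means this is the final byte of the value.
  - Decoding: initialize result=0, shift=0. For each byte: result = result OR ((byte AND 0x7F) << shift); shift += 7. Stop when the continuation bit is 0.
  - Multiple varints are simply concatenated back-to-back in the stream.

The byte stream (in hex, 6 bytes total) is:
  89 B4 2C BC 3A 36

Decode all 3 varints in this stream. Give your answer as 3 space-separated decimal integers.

  byte[0]=0x89 cont=1 payload=0x09=9: acc |= 9<<0 -> acc=9 shift=7
  byte[1]=0xB4 cont=1 payload=0x34=52: acc |= 52<<7 -> acc=6665 shift=14
  byte[2]=0x2C cont=0 payload=0x2C=44: acc |= 44<<14 -> acc=727561 shift=21 [end]
Varint 1: bytes[0:3] = 89 B4 2C -> value 727561 (3 byte(s))
  byte[3]=0xBC cont=1 payload=0x3C=60: acc |= 60<<0 -> acc=60 shift=7
  byte[4]=0x3A cont=0 payload=0x3A=58: acc |= 58<<7 -> acc=7484 shift=14 [end]
Varint 2: bytes[3:5] = BC 3A -> value 7484 (2 byte(s))
  byte[5]=0x36 cont=0 payload=0x36=54: acc |= 54<<0 -> acc=54 shift=7 [end]
Varint 3: bytes[5:6] = 36 -> value 54 (1 byte(s))

Answer: 727561 7484 54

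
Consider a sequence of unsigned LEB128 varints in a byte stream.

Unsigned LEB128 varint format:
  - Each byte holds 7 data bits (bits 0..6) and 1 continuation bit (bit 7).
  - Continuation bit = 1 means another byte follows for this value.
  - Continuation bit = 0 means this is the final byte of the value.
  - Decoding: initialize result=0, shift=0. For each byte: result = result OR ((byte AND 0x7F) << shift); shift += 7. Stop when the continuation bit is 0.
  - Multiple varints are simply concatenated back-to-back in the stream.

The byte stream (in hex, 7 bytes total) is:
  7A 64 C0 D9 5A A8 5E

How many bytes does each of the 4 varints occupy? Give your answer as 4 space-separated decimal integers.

Answer: 1 1 3 2

Derivation:
  byte[0]=0x7A cont=0 payload=0x7A=122: acc |= 122<<0 -> acc=122 shift=7 [end]
Varint 1: bytes[0:1] = 7A -> value 122 (1 byte(s))
  byte[1]=0x64 cont=0 payload=0x64=100: acc |= 100<<0 -> acc=100 shift=7 [end]
Varint 2: bytes[1:2] = 64 -> value 100 (1 byte(s))
  byte[2]=0xC0 cont=1 payload=0x40=64: acc |= 64<<0 -> acc=64 shift=7
  byte[3]=0xD9 cont=1 payload=0x59=89: acc |= 89<<7 -> acc=11456 shift=14
  byte[4]=0x5A cont=0 payload=0x5A=90: acc |= 90<<14 -> acc=1486016 shift=21 [end]
Varint 3: bytes[2:5] = C0 D9 5A -> value 1486016 (3 byte(s))
  byte[5]=0xA8 cont=1 payload=0x28=40: acc |= 40<<0 -> acc=40 shift=7
  byte[6]=0x5E cont=0 payload=0x5E=94: acc |= 94<<7 -> acc=12072 shift=14 [end]
Varint 4: bytes[5:7] = A8 5E -> value 12072 (2 byte(s))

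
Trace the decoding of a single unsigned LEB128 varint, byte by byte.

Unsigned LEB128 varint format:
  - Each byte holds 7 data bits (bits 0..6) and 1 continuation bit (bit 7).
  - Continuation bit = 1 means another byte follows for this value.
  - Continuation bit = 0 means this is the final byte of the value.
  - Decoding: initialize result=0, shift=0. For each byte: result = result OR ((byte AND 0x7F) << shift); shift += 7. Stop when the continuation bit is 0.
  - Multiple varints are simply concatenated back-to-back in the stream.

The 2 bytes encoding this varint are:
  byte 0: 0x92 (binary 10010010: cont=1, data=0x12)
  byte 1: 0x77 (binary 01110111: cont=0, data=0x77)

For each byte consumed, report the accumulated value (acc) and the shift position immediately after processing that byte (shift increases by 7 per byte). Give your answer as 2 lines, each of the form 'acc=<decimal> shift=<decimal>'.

byte 0=0x92: payload=0x12=18, contrib = 18<<0 = 18; acc -> 18, shift -> 7
byte 1=0x77: payload=0x77=119, contrib = 119<<7 = 15232; acc -> 15250, shift -> 14

Answer: acc=18 shift=7
acc=15250 shift=14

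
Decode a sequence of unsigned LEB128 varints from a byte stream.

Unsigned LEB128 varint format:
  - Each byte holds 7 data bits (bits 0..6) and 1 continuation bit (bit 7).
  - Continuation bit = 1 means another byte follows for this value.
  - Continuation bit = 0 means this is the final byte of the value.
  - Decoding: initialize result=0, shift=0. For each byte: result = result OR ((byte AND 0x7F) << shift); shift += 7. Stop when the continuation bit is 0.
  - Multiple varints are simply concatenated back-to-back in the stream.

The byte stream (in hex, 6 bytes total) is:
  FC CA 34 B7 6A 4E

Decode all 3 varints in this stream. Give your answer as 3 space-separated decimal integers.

Answer: 861564 13623 78

Derivation:
  byte[0]=0xFC cont=1 payload=0x7C=124: acc |= 124<<0 -> acc=124 shift=7
  byte[1]=0xCA cont=1 payload=0x4A=74: acc |= 74<<7 -> acc=9596 shift=14
  byte[2]=0x34 cont=0 payload=0x34=52: acc |= 52<<14 -> acc=861564 shift=21 [end]
Varint 1: bytes[0:3] = FC CA 34 -> value 861564 (3 byte(s))
  byte[3]=0xB7 cont=1 payload=0x37=55: acc |= 55<<0 -> acc=55 shift=7
  byte[4]=0x6A cont=0 payload=0x6A=106: acc |= 106<<7 -> acc=13623 shift=14 [end]
Varint 2: bytes[3:5] = B7 6A -> value 13623 (2 byte(s))
  byte[5]=0x4E cont=0 payload=0x4E=78: acc |= 78<<0 -> acc=78 shift=7 [end]
Varint 3: bytes[5:6] = 4E -> value 78 (1 byte(s))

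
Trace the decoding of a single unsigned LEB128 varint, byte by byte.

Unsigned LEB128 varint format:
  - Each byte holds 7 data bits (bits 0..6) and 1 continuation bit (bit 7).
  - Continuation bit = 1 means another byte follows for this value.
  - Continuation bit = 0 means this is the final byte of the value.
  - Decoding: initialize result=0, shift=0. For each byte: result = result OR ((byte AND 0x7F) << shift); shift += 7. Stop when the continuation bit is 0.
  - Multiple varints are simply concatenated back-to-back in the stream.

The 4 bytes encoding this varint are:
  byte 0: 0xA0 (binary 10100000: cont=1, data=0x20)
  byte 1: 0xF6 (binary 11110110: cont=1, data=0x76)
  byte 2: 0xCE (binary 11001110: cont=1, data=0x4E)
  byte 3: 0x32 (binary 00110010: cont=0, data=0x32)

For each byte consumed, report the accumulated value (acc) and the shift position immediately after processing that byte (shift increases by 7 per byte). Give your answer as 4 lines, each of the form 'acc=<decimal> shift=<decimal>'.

Answer: acc=32 shift=7
acc=15136 shift=14
acc=1293088 shift=21
acc=106150688 shift=28

Derivation:
byte 0=0xA0: payload=0x20=32, contrib = 32<<0 = 32; acc -> 32, shift -> 7
byte 1=0xF6: payload=0x76=118, contrib = 118<<7 = 15104; acc -> 15136, shift -> 14
byte 2=0xCE: payload=0x4E=78, contrib = 78<<14 = 1277952; acc -> 1293088, shift -> 21
byte 3=0x32: payload=0x32=50, contrib = 50<<21 = 104857600; acc -> 106150688, shift -> 28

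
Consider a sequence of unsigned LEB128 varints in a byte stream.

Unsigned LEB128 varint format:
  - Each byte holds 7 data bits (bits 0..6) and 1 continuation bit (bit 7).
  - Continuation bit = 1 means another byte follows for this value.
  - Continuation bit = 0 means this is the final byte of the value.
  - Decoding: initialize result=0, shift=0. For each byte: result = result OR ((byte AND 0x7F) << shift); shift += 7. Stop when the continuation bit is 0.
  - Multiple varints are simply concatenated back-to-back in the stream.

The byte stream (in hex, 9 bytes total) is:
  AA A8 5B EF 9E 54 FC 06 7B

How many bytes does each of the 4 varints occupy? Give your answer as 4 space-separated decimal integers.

  byte[0]=0xAA cont=1 payload=0x2A=42: acc |= 42<<0 -> acc=42 shift=7
  byte[1]=0xA8 cont=1 payload=0x28=40: acc |= 40<<7 -> acc=5162 shift=14
  byte[2]=0x5B cont=0 payload=0x5B=91: acc |= 91<<14 -> acc=1496106 shift=21 [end]
Varint 1: bytes[0:3] = AA A8 5B -> value 1496106 (3 byte(s))
  byte[3]=0xEF cont=1 payload=0x6F=111: acc |= 111<<0 -> acc=111 shift=7
  byte[4]=0x9E cont=1 payload=0x1E=30: acc |= 30<<7 -> acc=3951 shift=14
  byte[5]=0x54 cont=0 payload=0x54=84: acc |= 84<<14 -> acc=1380207 shift=21 [end]
Varint 2: bytes[3:6] = EF 9E 54 -> value 1380207 (3 byte(s))
  byte[6]=0xFC cont=1 payload=0x7C=124: acc |= 124<<0 -> acc=124 shift=7
  byte[7]=0x06 cont=0 payload=0x06=6: acc |= 6<<7 -> acc=892 shift=14 [end]
Varint 3: bytes[6:8] = FC 06 -> value 892 (2 byte(s))
  byte[8]=0x7B cont=0 payload=0x7B=123: acc |= 123<<0 -> acc=123 shift=7 [end]
Varint 4: bytes[8:9] = 7B -> value 123 (1 byte(s))

Answer: 3 3 2 1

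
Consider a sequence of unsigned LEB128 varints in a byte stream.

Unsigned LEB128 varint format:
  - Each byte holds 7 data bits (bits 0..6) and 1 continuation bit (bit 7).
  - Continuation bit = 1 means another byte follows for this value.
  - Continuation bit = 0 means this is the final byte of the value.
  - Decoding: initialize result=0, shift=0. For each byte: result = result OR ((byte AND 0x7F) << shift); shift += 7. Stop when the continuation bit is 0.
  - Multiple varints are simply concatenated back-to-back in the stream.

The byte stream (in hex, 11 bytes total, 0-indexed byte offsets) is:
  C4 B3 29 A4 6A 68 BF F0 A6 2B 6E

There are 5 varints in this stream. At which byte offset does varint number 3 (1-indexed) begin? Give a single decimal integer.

  byte[0]=0xC4 cont=1 payload=0x44=68: acc |= 68<<0 -> acc=68 shift=7
  byte[1]=0xB3 cont=1 payload=0x33=51: acc |= 51<<7 -> acc=6596 shift=14
  byte[2]=0x29 cont=0 payload=0x29=41: acc |= 41<<14 -> acc=678340 shift=21 [end]
Varint 1: bytes[0:3] = C4 B3 29 -> value 678340 (3 byte(s))
  byte[3]=0xA4 cont=1 payload=0x24=36: acc |= 36<<0 -> acc=36 shift=7
  byte[4]=0x6A cont=0 payload=0x6A=106: acc |= 106<<7 -> acc=13604 shift=14 [end]
Varint 2: bytes[3:5] = A4 6A -> value 13604 (2 byte(s))
  byte[5]=0x68 cont=0 payload=0x68=104: acc |= 104<<0 -> acc=104 shift=7 [end]
Varint 3: bytes[5:6] = 68 -> value 104 (1 byte(s))
  byte[6]=0xBF cont=1 payload=0x3F=63: acc |= 63<<0 -> acc=63 shift=7
  byte[7]=0xF0 cont=1 payload=0x70=112: acc |= 112<<7 -> acc=14399 shift=14
  byte[8]=0xA6 cont=1 payload=0x26=38: acc |= 38<<14 -> acc=636991 shift=21
  byte[9]=0x2B cont=0 payload=0x2B=43: acc |= 43<<21 -> acc=90814527 shift=28 [end]
Varint 4: bytes[6:10] = BF F0 A6 2B -> value 90814527 (4 byte(s))
  byte[10]=0x6E cont=0 payload=0x6E=110: acc |= 110<<0 -> acc=110 shift=7 [end]
Varint 5: bytes[10:11] = 6E -> value 110 (1 byte(s))

Answer: 5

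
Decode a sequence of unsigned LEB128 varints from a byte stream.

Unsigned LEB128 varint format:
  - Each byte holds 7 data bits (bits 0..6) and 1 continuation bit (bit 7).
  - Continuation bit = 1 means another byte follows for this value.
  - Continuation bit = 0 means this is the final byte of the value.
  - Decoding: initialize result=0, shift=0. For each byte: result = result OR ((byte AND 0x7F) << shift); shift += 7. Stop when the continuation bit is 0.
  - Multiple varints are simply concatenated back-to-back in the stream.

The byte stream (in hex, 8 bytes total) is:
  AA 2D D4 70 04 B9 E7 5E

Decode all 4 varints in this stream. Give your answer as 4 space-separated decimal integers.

  byte[0]=0xAA cont=1 payload=0x2A=42: acc |= 42<<0 -> acc=42 shift=7
  byte[1]=0x2D cont=0 payload=0x2D=45: acc |= 45<<7 -> acc=5802 shift=14 [end]
Varint 1: bytes[0:2] = AA 2D -> value 5802 (2 byte(s))
  byte[2]=0xD4 cont=1 payload=0x54=84: acc |= 84<<0 -> acc=84 shift=7
  byte[3]=0x70 cont=0 payload=0x70=112: acc |= 112<<7 -> acc=14420 shift=14 [end]
Varint 2: bytes[2:4] = D4 70 -> value 14420 (2 byte(s))
  byte[4]=0x04 cont=0 payload=0x04=4: acc |= 4<<0 -> acc=4 shift=7 [end]
Varint 3: bytes[4:5] = 04 -> value 4 (1 byte(s))
  byte[5]=0xB9 cont=1 payload=0x39=57: acc |= 57<<0 -> acc=57 shift=7
  byte[6]=0xE7 cont=1 payload=0x67=103: acc |= 103<<7 -> acc=13241 shift=14
  byte[7]=0x5E cont=0 payload=0x5E=94: acc |= 94<<14 -> acc=1553337 shift=21 [end]
Varint 4: bytes[5:8] = B9 E7 5E -> value 1553337 (3 byte(s))

Answer: 5802 14420 4 1553337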